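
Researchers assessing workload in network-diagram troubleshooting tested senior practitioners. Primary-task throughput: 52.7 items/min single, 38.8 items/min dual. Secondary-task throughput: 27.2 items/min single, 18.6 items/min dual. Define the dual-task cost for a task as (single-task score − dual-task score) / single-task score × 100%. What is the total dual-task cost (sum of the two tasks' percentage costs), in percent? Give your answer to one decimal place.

Primary cost = (52.7 − 38.8) / 52.7 × 100% = 26.3757%.
Secondary cost = (27.2 − 18.6) / 27.2 × 100% = 31.6176%.
Total = 26.3757% + 31.6176% = 57.9933% ≈ 58.0%.

58.0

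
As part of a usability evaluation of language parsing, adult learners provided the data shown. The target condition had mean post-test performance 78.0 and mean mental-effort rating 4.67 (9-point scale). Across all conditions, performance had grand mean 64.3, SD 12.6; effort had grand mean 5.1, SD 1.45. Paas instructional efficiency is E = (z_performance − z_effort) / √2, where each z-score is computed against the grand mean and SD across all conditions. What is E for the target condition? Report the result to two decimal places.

0.98

z_performance = (78.0 − 64.3) / 12.6 = 13.7000 / 12.6 = 1.0873.
z_effort = (4.67 − 5.1) / 1.45 = -0.4300 / 1.45 = -0.2966.
z_P − z_E = 1.0873 − (-0.2966) = 1.3839.
E = 1.3839 / √2 = 1.3839 / 1.41421 = 0.9786 ≈ 0.98.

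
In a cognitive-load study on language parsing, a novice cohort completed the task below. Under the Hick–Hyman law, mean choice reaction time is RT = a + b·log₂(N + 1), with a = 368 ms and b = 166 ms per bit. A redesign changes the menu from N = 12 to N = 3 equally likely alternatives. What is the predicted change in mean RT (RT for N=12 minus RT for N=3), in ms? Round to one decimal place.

RT(12) = 368 + 166·log₂(13) = 368 + 166·3.7004 = 982.2664 ms.
RT(3) = 368 + 166·log₂(4) = 368 + 166·2.0000 = 700.0000 ms.
Difference = 982.2664 − 700.0000 = 282.2664 ≈ 282.3 ms.

282.3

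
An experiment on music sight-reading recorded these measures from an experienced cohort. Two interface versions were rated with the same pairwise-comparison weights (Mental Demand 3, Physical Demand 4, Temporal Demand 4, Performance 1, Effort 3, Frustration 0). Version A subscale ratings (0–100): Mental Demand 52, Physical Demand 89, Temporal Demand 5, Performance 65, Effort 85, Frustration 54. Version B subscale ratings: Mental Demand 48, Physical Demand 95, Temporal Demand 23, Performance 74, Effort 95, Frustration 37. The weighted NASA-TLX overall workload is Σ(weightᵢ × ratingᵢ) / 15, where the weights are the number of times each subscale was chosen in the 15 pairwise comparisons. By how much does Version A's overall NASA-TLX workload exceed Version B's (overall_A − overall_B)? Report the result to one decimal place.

Version A weighted sum = 3·52 + 4·89 + 4·5 + 1·65 + 3·85 + 0·54 = 156 + 356 + 20 + 65 + 255 + 0 = 852; overall_A = 852/15 = 56.8000.
Version B weighted sum = 3·48 + 4·95 + 4·23 + 1·74 + 3·95 + 0·37 = 144 + 380 + 92 + 74 + 285 + 0 = 975; overall_B = 975/15 = 65.0000.
Difference = 56.8000 − 65.0000 = -8.2000 ≈ -8.2.

-8.2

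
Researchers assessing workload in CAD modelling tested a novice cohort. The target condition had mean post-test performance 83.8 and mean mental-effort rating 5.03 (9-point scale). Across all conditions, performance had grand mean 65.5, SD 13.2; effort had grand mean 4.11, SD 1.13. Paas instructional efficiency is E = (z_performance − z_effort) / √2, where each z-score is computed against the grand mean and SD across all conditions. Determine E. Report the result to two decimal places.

z_performance = (83.8 − 65.5) / 13.2 = 18.3000 / 13.2 = 1.3864.
z_effort = (5.03 − 4.11) / 1.13 = 0.9200 / 1.13 = 0.8142.
z_P − z_E = 1.3864 − 0.8142 = 0.5722.
E = 0.5722 / √2 = 0.5722 / 1.41421 = 0.4046 ≈ 0.40.

0.40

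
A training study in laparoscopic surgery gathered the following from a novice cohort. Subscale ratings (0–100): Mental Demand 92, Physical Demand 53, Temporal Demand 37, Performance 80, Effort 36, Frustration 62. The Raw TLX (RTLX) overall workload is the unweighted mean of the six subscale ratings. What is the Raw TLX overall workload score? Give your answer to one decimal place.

Sum of ratings = 92 + 53 + 37 + 80 + 36 + 62 = 360.
RTLX = 360 / 6 = 60.0000 ≈ 60.0.

60.0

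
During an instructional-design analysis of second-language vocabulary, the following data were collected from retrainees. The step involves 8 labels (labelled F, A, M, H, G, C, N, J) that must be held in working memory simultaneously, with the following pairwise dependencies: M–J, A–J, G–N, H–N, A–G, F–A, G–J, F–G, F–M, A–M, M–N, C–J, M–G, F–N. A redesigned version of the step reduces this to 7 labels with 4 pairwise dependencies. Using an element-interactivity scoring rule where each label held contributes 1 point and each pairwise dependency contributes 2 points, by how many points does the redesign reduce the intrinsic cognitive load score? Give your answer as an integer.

21

Original: 8 × 1 + 14 × 2 = 8 + 28 = 36.
Redesigned: 7 × 1 + 4 × 2 = 7 + 8 = 15.
Reduction = 36 − 15 = 21.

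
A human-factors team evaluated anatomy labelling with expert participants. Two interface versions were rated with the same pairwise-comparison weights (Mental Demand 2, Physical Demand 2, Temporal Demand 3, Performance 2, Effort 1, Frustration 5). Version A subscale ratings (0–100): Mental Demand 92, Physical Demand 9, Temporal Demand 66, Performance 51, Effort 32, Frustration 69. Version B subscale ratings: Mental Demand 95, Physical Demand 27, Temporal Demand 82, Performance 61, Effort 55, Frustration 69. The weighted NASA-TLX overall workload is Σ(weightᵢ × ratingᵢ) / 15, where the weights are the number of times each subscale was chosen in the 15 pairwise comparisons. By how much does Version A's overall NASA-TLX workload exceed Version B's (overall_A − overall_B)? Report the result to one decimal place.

-8.9

Version A weighted sum = 2·92 + 2·9 + 3·66 + 2·51 + 1·32 + 5·69 = 184 + 18 + 198 + 102 + 32 + 345 = 879; overall_A = 879/15 = 58.6000.
Version B weighted sum = 2·95 + 2·27 + 3·82 + 2·61 + 1·55 + 5·69 = 190 + 54 + 246 + 122 + 55 + 345 = 1012; overall_B = 1012/15 = 67.4667.
Difference = 58.6000 − 67.4667 = -8.8667 ≈ -8.9.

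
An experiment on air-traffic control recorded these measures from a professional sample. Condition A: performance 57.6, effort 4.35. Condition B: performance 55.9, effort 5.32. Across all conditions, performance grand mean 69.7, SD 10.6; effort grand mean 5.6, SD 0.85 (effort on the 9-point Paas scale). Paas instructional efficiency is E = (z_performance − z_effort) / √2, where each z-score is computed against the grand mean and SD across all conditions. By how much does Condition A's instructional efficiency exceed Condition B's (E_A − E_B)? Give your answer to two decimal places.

Condition A: z_P = (57.6 − 69.7)/10.6 = -1.1415; z_E = (4.35 − 5.6)/0.85 = -1.4706; E_A = (-1.1415 − (-1.4706))/√2 = 0.2327.
Condition B: z_P = (55.9 − 69.7)/10.6 = -1.3019; z_E = (5.32 − 5.6)/0.85 = -0.3294; E_B = (-1.3019 − (-0.3294))/√2 = -0.6877.
E_A − E_B = 0.2327 − (-0.6877) = 0.9204 ≈ 0.92.

0.92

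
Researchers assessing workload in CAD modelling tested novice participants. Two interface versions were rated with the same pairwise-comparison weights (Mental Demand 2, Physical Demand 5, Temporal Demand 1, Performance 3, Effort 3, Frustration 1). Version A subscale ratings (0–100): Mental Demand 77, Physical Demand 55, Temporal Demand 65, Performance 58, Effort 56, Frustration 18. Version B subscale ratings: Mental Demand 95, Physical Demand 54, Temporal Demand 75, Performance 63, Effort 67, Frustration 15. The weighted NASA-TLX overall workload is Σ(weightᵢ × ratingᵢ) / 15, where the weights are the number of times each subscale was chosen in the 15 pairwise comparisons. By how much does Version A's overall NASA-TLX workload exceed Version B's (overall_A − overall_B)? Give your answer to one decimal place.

-5.7

Version A weighted sum = 2·77 + 5·55 + 1·65 + 3·58 + 3·56 + 1·18 = 154 + 275 + 65 + 174 + 168 + 18 = 854; overall_A = 854/15 = 56.9333.
Version B weighted sum = 2·95 + 5·54 + 1·75 + 3·63 + 3·67 + 1·15 = 190 + 270 + 75 + 189 + 201 + 15 = 940; overall_B = 940/15 = 62.6667.
Difference = 56.9333 − 62.6667 = -5.7334 ≈ -5.7.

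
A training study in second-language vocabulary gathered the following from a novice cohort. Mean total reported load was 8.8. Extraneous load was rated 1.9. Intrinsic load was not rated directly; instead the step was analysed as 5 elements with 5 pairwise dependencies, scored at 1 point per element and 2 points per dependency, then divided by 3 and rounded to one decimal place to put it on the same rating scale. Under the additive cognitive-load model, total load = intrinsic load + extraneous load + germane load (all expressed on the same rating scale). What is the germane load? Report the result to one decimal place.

1.9

Intrinsic (element-interactivity): (5 × 1 + 5 × 2) / 3 = 15 / 3 = 5.0000 → 5.0.
germane load = total − intrinsic − extraneous
             = 8.8 − 5.0 − 1.9 = 1.9.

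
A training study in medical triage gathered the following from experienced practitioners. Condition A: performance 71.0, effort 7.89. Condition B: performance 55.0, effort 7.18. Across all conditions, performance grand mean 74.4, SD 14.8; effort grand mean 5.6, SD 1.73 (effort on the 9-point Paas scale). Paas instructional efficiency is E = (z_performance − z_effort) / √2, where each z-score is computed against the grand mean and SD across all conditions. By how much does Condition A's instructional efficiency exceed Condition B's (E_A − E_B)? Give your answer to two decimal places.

Condition A: z_P = (71.0 − 74.4)/14.8 = -0.2297; z_E = (7.89 − 5.6)/1.73 = 1.3237; E_A = (-0.2297 − 1.3237)/√2 = -1.0984.
Condition B: z_P = (55.0 − 74.4)/14.8 = -1.3108; z_E = (7.18 − 5.6)/1.73 = 0.9133; E_B = (-1.3108 − 0.9133)/√2 = -1.5727.
E_A − E_B = -1.0984 − (-1.5727) = 0.4743 ≈ 0.47.

0.47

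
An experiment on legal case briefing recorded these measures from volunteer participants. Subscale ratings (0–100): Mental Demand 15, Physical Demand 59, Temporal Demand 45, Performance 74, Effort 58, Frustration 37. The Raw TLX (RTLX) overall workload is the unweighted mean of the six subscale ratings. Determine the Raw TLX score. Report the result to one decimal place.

Sum of ratings = 15 + 59 + 45 + 74 + 58 + 37 = 288.
RTLX = 288 / 6 = 48.0000 ≈ 48.0.

48.0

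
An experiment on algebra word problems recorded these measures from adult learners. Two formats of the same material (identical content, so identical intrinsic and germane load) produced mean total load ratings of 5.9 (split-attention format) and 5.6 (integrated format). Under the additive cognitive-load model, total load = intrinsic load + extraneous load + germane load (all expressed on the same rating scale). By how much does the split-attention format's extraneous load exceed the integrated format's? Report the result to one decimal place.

Intrinsic and germane load are equal across formats, so the difference in total load equals the difference in extraneous load.
Extraneous-load difference = 5.9 − 5.6 = 0.3.

0.3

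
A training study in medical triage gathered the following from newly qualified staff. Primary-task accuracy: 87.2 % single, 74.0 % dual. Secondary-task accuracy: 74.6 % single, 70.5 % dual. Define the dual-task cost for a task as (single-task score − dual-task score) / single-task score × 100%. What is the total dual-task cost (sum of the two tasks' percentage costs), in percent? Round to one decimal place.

20.6

Primary cost = (87.2 − 74.0) / 87.2 × 100% = 15.1376%.
Secondary cost = (74.6 − 70.5) / 74.6 × 100% = 5.4960%.
Total = 15.1376% + 5.4960% = 20.6336% ≈ 20.6%.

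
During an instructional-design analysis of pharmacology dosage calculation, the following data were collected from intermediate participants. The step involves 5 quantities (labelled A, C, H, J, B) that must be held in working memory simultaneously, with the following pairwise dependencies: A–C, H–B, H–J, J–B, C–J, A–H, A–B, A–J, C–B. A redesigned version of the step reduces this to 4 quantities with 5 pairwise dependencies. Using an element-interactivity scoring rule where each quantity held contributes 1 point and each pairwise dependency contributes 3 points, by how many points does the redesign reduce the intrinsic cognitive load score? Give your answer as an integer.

13

Original: 5 × 1 + 9 × 3 = 5 + 27 = 32.
Redesigned: 4 × 1 + 5 × 3 = 4 + 15 = 19.
Reduction = 32 − 19 = 13.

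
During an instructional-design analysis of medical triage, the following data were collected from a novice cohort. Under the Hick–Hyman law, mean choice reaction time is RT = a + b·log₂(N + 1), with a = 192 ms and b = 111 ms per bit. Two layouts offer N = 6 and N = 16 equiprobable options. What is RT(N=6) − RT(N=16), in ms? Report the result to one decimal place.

-142.1

RT(6) = 192 + 111·log₂(7) = 192 + 111·2.8074 = 503.6214 ms.
RT(16) = 192 + 111·log₂(17) = 192 + 111·4.0875 = 645.7125 ms.
Difference = 503.6214 − 645.7125 = -142.0911 ≈ -142.1 ms.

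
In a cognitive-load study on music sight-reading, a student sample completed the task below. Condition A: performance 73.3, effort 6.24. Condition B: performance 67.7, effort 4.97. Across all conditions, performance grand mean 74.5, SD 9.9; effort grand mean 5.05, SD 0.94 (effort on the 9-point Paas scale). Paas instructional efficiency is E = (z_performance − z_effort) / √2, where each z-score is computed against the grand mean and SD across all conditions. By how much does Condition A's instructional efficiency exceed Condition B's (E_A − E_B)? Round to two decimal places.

Condition A: z_P = (73.3 − 74.5)/9.9 = -0.1212; z_E = (6.24 − 5.05)/0.94 = 1.2660; E_A = (-0.1212 − 1.2660)/√2 = -0.9809.
Condition B: z_P = (67.7 − 74.5)/9.9 = -0.6869; z_E = (4.97 − 5.05)/0.94 = -0.0851; E_B = (-0.6869 − (-0.0851))/√2 = -0.4255.
E_A − E_B = -0.9809 − (-0.4255) = -0.5554 ≈ -0.56.

-0.56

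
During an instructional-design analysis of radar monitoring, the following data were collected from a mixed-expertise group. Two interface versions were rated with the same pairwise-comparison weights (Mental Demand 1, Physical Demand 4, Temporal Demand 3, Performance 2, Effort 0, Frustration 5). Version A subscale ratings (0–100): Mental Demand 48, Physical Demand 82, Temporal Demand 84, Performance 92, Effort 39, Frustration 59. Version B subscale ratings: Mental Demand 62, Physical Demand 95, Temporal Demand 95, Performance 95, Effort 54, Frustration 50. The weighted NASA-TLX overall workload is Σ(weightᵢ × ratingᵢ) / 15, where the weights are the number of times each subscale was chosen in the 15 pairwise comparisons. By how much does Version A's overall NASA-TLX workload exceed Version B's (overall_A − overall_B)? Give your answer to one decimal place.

-4.0

Version A weighted sum = 1·48 + 4·82 + 3·84 + 2·92 + 0·39 + 5·59 = 48 + 328 + 252 + 184 + 0 + 295 = 1107; overall_A = 1107/15 = 73.8000.
Version B weighted sum = 1·62 + 4·95 + 3·95 + 2·95 + 0·54 + 5·50 = 62 + 380 + 285 + 190 + 0 + 250 = 1167; overall_B = 1167/15 = 77.8000.
Difference = 73.8000 − 77.8000 = -4.0000 ≈ -4.0.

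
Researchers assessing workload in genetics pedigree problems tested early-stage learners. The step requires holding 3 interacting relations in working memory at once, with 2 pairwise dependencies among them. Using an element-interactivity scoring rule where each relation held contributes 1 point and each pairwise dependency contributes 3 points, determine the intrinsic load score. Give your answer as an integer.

9

Element contribution: 3 × 1 = 3.
Interaction contribution: 2 × 3 = 6.
Intrinsic load = 3 + 6 = 9.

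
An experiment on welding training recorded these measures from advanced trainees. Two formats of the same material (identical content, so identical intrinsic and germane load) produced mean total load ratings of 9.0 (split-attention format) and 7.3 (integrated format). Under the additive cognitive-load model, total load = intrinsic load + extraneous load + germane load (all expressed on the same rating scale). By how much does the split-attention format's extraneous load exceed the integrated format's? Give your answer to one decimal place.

1.7

Intrinsic and germane load are equal across formats, so the difference in total load equals the difference in extraneous load.
Extraneous-load difference = 9.0 − 7.3 = 1.7.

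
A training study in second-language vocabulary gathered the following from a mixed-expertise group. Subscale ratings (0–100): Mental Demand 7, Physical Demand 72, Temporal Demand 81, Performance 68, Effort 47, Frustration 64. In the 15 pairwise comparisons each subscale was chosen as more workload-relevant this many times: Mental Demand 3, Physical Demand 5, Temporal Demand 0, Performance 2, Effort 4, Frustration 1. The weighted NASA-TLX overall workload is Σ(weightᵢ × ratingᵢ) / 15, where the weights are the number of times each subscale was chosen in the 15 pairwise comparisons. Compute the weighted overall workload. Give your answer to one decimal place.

The tallies are the weights (they sum to 15).
Weighted sum = 3·7 + 5·72 + 0·81 + 2·68 + 4·47 + 1·64
            = 21 + 360 + 0 + 136 + 188 + 64 = 769.
Overall workload = 769 / 15 = 51.2667 ≈ 51.3.

51.3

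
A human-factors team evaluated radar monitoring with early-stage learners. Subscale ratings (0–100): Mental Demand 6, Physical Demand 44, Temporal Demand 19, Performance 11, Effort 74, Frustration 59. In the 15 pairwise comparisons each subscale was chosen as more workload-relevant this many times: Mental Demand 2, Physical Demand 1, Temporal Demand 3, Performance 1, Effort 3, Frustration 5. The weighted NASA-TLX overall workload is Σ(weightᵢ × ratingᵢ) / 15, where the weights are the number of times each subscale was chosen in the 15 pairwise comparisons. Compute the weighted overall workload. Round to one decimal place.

The tallies are the weights (they sum to 15).
Weighted sum = 2·6 + 1·44 + 3·19 + 1·11 + 3·74 + 5·59
            = 12 + 44 + 57 + 11 + 222 + 295 = 641.
Overall workload = 641 / 15 = 42.7333 ≈ 42.7.

42.7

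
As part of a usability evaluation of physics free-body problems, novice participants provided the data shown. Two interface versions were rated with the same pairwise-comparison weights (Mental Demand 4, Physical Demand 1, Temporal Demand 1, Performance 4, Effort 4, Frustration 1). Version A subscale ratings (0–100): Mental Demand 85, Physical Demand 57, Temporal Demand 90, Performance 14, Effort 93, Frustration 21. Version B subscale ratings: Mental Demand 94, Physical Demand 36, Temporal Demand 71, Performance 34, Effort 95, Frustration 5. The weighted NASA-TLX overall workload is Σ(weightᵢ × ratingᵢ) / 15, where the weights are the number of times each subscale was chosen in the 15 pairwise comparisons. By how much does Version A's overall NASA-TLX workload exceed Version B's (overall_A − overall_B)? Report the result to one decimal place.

-4.5

Version A weighted sum = 4·85 + 1·57 + 1·90 + 4·14 + 4·93 + 1·21 = 340 + 57 + 90 + 56 + 372 + 21 = 936; overall_A = 936/15 = 62.4000.
Version B weighted sum = 4·94 + 1·36 + 1·71 + 4·34 + 4·95 + 1·5 = 376 + 36 + 71 + 136 + 380 + 5 = 1004; overall_B = 1004/15 = 66.9333.
Difference = 62.4000 − 66.9333 = -4.5333 ≈ -4.5.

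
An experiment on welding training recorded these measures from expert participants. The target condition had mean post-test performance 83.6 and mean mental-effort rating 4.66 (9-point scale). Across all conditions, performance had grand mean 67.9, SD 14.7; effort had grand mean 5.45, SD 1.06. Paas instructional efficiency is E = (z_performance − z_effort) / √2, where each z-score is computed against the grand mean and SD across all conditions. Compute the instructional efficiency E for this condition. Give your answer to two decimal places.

1.28

z_performance = (83.6 − 67.9) / 14.7 = 15.7000 / 14.7 = 1.0680.
z_effort = (4.66 − 5.45) / 1.06 = -0.7900 / 1.06 = -0.7453.
z_P − z_E = 1.0680 − (-0.7453) = 1.8133.
E = 1.8133 / √2 = 1.8133 / 1.41421 = 1.2822 ≈ 1.28.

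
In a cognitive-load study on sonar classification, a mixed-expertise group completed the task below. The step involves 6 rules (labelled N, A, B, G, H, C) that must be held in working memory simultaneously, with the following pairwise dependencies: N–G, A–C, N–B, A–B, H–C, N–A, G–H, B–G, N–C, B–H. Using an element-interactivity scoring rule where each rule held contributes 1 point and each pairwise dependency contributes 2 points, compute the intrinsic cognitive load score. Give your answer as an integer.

26

Count of rules held simultaneously: 6.
Count of pairwise dependencies listed: 10.
Element contribution: 6 × 1 = 6.
Interaction contribution: 10 × 2 = 20.
Intrinsic load = 6 + 20 = 26.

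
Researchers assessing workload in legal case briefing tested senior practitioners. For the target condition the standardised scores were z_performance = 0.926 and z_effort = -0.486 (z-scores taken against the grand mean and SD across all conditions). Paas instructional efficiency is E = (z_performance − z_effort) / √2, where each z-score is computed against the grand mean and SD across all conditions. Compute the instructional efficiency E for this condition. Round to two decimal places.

z_P − z_E = 0.926 − (-0.486) = 1.4120.
E = 1.4120 / √2 = 1.4120 / 1.41421 = 0.9984 ≈ 1.00.

1.00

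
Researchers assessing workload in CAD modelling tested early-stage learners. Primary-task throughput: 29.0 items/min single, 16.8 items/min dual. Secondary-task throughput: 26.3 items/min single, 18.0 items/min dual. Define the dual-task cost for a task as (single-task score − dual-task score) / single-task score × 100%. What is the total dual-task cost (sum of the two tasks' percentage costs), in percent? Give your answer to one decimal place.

73.6

Primary cost = (29.0 − 16.8) / 29.0 × 100% = 42.0690%.
Secondary cost = (26.3 − 18.0) / 26.3 × 100% = 31.5589%.
Total = 42.0690% + 31.5589% = 73.6279% ≈ 73.6%.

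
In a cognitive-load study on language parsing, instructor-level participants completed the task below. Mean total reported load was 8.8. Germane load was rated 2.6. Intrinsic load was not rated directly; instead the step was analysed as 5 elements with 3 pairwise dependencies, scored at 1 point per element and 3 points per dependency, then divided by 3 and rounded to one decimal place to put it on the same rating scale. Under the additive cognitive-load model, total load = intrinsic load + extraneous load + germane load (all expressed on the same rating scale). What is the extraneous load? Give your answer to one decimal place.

Intrinsic (element-interactivity): (5 × 1 + 3 × 3) / 3 = 14 / 3 = 4.6667 → 4.7.
extraneous load = total − intrinsic − germane
             = 8.8 − 4.7 − 2.6 = 1.5.

1.5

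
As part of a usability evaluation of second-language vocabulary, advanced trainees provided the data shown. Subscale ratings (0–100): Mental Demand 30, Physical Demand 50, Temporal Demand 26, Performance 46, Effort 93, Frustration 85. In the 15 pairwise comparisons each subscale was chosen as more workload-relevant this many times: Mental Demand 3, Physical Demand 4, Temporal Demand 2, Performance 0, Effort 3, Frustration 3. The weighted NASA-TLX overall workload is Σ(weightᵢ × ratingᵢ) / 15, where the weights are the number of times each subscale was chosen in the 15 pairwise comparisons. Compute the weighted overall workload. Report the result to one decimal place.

The tallies are the weights (they sum to 15).
Weighted sum = 3·30 + 4·50 + 2·26 + 0·46 + 3·93 + 3·85
            = 90 + 200 + 52 + 0 + 279 + 255 = 876.
Overall workload = 876 / 15 = 58.4000 ≈ 58.4.

58.4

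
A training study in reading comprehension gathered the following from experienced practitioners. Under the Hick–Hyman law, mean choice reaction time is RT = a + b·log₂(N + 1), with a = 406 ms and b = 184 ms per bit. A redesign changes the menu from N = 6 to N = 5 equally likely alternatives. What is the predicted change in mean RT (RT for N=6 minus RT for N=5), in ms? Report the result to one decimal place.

RT(6) = 406 + 184·log₂(7) = 406 + 184·2.8074 = 922.5616 ms.
RT(5) = 406 + 184·log₂(6) = 406 + 184·2.5850 = 881.6400 ms.
Difference = 922.5616 − 881.6400 = 40.9216 ≈ 40.9 ms.

40.9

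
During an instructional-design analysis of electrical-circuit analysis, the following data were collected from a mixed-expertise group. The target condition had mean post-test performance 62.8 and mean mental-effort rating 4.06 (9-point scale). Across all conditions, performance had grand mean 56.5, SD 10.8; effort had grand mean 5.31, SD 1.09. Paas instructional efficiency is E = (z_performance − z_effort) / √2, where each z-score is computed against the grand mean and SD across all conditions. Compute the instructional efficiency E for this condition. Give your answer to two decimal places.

z_performance = (62.8 − 56.5) / 10.8 = 6.3000 / 10.8 = 0.5833.
z_effort = (4.06 − 5.31) / 1.09 = -1.2500 / 1.09 = -1.1468.
z_P − z_E = 0.5833 − (-1.1468) = 1.7301.
E = 1.7301 / √2 = 1.7301 / 1.41421 = 1.2234 ≈ 1.22.

1.22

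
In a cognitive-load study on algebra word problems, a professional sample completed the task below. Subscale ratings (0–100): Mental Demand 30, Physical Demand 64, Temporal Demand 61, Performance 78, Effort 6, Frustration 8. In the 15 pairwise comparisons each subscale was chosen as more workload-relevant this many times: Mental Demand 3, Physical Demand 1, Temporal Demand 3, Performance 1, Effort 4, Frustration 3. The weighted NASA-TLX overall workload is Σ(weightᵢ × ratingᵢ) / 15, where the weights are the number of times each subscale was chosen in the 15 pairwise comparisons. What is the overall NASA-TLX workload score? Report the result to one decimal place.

30.9

The tallies are the weights (they sum to 15).
Weighted sum = 3·30 + 1·64 + 3·61 + 1·78 + 4·6 + 3·8
            = 90 + 64 + 183 + 78 + 24 + 24 = 463.
Overall workload = 463 / 15 = 30.8667 ≈ 30.9.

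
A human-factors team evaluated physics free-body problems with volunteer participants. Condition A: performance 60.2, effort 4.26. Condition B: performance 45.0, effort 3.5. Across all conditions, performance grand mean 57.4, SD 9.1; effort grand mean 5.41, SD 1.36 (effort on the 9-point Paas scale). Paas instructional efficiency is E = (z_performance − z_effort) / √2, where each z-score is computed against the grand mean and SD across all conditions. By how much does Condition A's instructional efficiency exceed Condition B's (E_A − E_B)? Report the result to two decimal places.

0.79

Condition A: z_P = (60.2 − 57.4)/9.1 = 0.3077; z_E = (4.26 − 5.41)/1.36 = -0.8456; E_A = (0.3077 − (-0.8456))/√2 = 0.8155.
Condition B: z_P = (45.0 − 57.4)/9.1 = -1.3626; z_E = (3.5 − 5.41)/1.36 = -1.4044; E_B = (-1.3626 − (-1.4044))/√2 = 0.0296.
E_A − E_B = 0.8155 − 0.0296 = 0.7859 ≈ 0.79.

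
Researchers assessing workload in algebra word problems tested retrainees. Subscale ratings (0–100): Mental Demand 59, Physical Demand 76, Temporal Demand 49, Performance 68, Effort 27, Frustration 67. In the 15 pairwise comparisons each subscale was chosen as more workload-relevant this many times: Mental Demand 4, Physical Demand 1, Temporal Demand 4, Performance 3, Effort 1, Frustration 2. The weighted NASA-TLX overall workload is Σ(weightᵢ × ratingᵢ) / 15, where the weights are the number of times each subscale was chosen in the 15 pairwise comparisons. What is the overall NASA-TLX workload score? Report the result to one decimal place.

58.2

The tallies are the weights (they sum to 15).
Weighted sum = 4·59 + 1·76 + 4·49 + 3·68 + 1·27 + 2·67
            = 236 + 76 + 196 + 204 + 27 + 134 = 873.
Overall workload = 873 / 15 = 58.2000 ≈ 58.2.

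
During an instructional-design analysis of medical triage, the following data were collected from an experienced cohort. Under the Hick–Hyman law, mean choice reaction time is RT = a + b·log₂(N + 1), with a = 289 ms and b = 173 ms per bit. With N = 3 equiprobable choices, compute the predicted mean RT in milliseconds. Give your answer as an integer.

635

log₂(3 + 1) = log₂(4) = 2.0000.
RT = 289 + 173 × 2.0000 = 289 + 346.0000 = 635.0000 ms.
≈ 635 ms.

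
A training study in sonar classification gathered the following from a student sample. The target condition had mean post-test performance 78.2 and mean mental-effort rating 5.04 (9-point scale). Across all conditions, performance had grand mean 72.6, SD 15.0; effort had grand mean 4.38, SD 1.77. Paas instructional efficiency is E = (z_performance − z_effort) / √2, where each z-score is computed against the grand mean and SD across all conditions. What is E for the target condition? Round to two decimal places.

z_performance = (78.2 − 72.6) / 15.0 = 5.6000 / 15.0 = 0.3733.
z_effort = (5.04 − 4.38) / 1.77 = 0.6600 / 1.77 = 0.3729.
z_P − z_E = 0.3733 − 0.3729 = 0.0004.
E = 0.0004 / √2 = 0.0004 / 1.41421 = 0.0003 ≈ 0.00.

0.00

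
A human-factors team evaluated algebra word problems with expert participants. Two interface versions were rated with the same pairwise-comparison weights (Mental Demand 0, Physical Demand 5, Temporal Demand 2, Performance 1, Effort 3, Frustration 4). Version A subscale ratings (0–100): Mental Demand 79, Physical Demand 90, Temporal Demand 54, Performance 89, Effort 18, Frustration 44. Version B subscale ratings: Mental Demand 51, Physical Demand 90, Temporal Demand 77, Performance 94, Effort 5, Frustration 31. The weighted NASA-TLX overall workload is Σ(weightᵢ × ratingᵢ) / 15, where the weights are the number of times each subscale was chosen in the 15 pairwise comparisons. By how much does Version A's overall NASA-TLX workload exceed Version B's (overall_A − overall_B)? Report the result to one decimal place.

Version A weighted sum = 0·79 + 5·90 + 2·54 + 1·89 + 3·18 + 4·44 = 0 + 450 + 108 + 89 + 54 + 176 = 877; overall_A = 877/15 = 58.4667.
Version B weighted sum = 0·51 + 5·90 + 2·77 + 1·94 + 3·5 + 4·31 = 0 + 450 + 154 + 94 + 15 + 124 = 837; overall_B = 837/15 = 55.8000.
Difference = 58.4667 − 55.8000 = 2.6667 ≈ 2.7.

2.7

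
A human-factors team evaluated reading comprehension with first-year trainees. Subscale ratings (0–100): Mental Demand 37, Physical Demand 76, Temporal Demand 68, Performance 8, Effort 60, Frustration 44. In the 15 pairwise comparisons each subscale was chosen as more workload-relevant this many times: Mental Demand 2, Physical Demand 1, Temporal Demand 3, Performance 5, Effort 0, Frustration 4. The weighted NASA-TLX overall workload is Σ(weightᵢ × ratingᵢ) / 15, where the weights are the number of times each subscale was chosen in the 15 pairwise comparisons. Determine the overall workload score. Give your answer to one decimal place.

38.0

The tallies are the weights (they sum to 15).
Weighted sum = 2·37 + 1·76 + 3·68 + 5·8 + 0·60 + 4·44
            = 74 + 76 + 204 + 40 + 0 + 176 = 570.
Overall workload = 570 / 15 = 38.0000 ≈ 38.0.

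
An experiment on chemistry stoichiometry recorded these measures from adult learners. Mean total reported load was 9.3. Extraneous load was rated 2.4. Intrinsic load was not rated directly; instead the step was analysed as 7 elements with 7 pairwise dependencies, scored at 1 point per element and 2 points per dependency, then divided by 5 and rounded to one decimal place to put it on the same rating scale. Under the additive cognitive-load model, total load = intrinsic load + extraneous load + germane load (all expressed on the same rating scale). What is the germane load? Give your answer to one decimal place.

2.7

Intrinsic (element-interactivity): (7 × 1 + 7 × 2) / 5 = 21 / 5 = 4.2000 → 4.2.
germane load = total − intrinsic − extraneous
             = 9.3 − 4.2 − 2.4 = 2.7.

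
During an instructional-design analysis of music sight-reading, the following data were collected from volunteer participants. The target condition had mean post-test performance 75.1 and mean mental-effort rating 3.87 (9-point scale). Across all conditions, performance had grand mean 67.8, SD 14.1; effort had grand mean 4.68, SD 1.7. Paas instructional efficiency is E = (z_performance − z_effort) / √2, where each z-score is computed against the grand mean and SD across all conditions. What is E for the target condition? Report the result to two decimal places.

0.70

z_performance = (75.1 − 67.8) / 14.1 = 7.3000 / 14.1 = 0.5177.
z_effort = (3.87 − 4.68) / 1.7 = -0.8100 / 1.7 = -0.4765.
z_P − z_E = 0.5177 − (-0.4765) = 0.9942.
E = 0.9942 / √2 = 0.9942 / 1.41421 = 0.7030 ≈ 0.70.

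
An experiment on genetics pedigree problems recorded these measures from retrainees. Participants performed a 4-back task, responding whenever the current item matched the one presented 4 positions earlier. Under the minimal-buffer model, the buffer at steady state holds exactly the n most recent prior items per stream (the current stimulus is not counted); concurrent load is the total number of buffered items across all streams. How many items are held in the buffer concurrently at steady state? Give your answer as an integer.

The buffer holds the 4 most recent prior items.
Steady-state concurrent load = 4 items.

4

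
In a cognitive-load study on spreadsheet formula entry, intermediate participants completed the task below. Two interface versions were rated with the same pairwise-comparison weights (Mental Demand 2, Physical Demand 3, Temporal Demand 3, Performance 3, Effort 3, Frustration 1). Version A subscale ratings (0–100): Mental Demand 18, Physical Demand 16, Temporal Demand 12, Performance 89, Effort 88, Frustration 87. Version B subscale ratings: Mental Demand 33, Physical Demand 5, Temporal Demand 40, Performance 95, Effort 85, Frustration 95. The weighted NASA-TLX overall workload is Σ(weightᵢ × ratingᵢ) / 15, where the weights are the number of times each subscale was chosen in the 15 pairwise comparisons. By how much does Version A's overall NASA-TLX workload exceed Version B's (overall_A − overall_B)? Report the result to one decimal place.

-6.5

Version A weighted sum = 2·18 + 3·16 + 3·12 + 3·89 + 3·88 + 1·87 = 36 + 48 + 36 + 267 + 264 + 87 = 738; overall_A = 738/15 = 49.2000.
Version B weighted sum = 2·33 + 3·5 + 3·40 + 3·95 + 3·85 + 1·95 = 66 + 15 + 120 + 285 + 255 + 95 = 836; overall_B = 836/15 = 55.7333.
Difference = 49.2000 − 55.7333 = -6.5333 ≈ -6.5.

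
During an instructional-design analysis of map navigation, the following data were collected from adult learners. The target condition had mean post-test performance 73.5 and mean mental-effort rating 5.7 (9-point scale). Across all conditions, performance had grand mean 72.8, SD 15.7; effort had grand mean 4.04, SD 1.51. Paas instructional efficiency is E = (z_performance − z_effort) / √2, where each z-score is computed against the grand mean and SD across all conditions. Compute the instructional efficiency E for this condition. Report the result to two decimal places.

-0.75

z_performance = (73.5 − 72.8) / 15.7 = 0.7000 / 15.7 = 0.0446.
z_effort = (5.7 − 4.04) / 1.51 = 1.6600 / 1.51 = 1.0993.
z_P − z_E = 0.0446 − 1.0993 = -1.0547.
E = -1.0547 / √2 = -1.0547 / 1.41421 = -0.7458 ≈ -0.75.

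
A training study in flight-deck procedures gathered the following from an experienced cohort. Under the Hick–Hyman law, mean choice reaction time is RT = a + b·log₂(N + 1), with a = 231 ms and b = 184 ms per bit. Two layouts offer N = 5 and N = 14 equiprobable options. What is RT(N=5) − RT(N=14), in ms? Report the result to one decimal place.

-243.2

RT(5) = 231 + 184·log₂(6) = 231 + 184·2.5850 = 706.6400 ms.
RT(14) = 231 + 184·log₂(15) = 231 + 184·3.9069 = 949.8696 ms.
Difference = 706.6400 − 949.8696 = -243.2296 ≈ -243.2 ms.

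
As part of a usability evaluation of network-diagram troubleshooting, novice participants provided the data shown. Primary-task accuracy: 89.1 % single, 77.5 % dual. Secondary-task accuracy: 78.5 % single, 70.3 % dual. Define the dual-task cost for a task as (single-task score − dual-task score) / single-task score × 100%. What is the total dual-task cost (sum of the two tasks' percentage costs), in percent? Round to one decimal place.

Primary cost = (89.1 − 77.5) / 89.1 × 100% = 13.0191%.
Secondary cost = (78.5 − 70.3) / 78.5 × 100% = 10.4459%.
Total = 13.0191% + 10.4459% = 23.4650% ≈ 23.5%.

23.5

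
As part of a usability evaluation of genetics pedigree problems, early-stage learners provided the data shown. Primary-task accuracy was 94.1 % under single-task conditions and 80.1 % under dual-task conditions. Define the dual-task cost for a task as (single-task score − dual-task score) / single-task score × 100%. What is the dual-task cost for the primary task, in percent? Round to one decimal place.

Cost = (94.1 − 80.1) / 94.1 × 100%
     = 14.0000 / 94.1 × 100% = 14.8778%.
≈ 14.9%.

14.9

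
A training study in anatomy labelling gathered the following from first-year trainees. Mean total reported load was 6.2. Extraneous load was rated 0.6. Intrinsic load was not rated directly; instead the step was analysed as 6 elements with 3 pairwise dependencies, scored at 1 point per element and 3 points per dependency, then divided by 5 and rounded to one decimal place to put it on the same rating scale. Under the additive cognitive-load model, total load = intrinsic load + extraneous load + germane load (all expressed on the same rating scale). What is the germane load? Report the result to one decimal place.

2.6

Intrinsic (element-interactivity): (6 × 1 + 3 × 3) / 5 = 15 / 5 = 3.0000 → 3.0.
germane load = total − intrinsic − extraneous
             = 6.2 − 3.0 − 0.6 = 2.6.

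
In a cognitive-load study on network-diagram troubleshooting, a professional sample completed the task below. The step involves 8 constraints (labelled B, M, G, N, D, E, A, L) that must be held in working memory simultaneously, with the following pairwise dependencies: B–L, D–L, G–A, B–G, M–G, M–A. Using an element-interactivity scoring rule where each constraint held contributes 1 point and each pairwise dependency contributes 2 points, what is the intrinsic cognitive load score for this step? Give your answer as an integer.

Count of constraints held simultaneously: 8.
Count of pairwise dependencies listed: 6.
Element contribution: 8 × 1 = 8.
Interaction contribution: 6 × 2 = 12.
Intrinsic load = 8 + 12 = 20.

20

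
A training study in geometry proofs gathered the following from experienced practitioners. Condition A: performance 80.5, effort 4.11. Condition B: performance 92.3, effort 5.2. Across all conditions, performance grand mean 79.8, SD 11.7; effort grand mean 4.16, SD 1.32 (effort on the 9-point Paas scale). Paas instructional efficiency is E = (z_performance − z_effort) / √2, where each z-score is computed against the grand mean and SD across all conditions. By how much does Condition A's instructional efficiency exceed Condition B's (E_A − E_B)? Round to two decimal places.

Condition A: z_P = (80.5 − 79.8)/11.7 = 0.0598; z_E = (4.11 − 4.16)/1.32 = -0.0379; E_A = (0.0598 − (-0.0379))/√2 = 0.0691.
Condition B: z_P = (92.3 − 79.8)/11.7 = 1.0684; z_E = (5.2 − 4.16)/1.32 = 0.7879; E_B = (1.0684 − 0.7879)/√2 = 0.1983.
E_A − E_B = 0.0691 − 0.1983 = -0.1292 ≈ -0.13.

-0.13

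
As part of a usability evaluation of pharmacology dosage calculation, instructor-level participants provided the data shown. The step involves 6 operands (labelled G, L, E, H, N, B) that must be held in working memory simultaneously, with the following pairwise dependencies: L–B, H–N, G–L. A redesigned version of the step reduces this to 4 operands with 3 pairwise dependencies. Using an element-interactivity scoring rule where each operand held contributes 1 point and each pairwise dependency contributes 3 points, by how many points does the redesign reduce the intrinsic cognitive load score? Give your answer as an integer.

2

Original: 6 × 1 + 3 × 3 = 6 + 9 = 15.
Redesigned: 4 × 1 + 3 × 3 = 4 + 9 = 13.
Reduction = 15 − 13 = 2.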